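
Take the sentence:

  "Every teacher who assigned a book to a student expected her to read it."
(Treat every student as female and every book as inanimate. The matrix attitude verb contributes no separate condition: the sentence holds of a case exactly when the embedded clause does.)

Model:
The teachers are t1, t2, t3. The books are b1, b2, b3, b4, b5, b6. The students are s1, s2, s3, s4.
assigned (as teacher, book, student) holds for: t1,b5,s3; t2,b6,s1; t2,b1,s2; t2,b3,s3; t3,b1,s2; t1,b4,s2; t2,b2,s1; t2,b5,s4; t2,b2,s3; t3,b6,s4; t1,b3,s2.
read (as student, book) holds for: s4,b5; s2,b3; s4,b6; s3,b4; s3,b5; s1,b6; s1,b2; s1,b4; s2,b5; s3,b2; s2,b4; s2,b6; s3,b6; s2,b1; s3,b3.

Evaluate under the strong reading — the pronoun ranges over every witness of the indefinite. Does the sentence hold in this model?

"her" takes "a student" as antecedent and "it" takes "a book"; both are donkey pronouns co-varying with the restrictor.
Strong reading: for every (t,b,s) with assigned(t,b,s), read(s,b).
Restrictor triples: (t1,b3,s2)→read(s2,b3) ✓  (t1,b4,s2)→read(s2,b4) ✓  (t1,b5,s3)→read(s3,b5) ✓  (t2,b1,s2)→read(s2,b1) ✓  (t2,b2,s1)→read(s1,b2) ✓  (t2,b2,s3)→read(s3,b2) ✓  (t2,b3,s3)→read(s3,b3) ✓  (t2,b5,s4)→read(s4,b5) ✓  (t2,b6,s1)→read(s1,b6) ✓  (t3,b1,s2)→read(s2,b1) ✓  (t3,b6,s4)→read(s4,b6) ✓
Every restrictor triple satisfies the scope.

True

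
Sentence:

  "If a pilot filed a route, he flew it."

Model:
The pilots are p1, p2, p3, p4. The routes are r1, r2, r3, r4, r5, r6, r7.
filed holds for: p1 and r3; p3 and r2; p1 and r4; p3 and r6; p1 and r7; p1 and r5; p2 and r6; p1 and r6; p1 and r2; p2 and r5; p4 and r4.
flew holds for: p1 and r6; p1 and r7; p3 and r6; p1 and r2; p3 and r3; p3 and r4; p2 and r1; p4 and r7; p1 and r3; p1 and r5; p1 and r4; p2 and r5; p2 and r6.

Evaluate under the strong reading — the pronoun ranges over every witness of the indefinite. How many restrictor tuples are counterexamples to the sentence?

2

"it" takes "a route" as antecedent — a donkey pronoun bound across the clause boundary.
Strong reading: for every (p,r) with filed(p,r), flew(p,r).
Restrictor pairs: (p1,r2) ✓  (p1,r3) ✓  (p1,r4) ✓  (p1,r5) ✓  (p1,r6) ✓  (p1,r7) ✓  (p2,r5) ✓  (p2,r6) ✓  (p3,r2) ✗  (p3,r6) ✓  (p4,r4) ✗
Counterexamples (restrictor pairs failing the scope): 2.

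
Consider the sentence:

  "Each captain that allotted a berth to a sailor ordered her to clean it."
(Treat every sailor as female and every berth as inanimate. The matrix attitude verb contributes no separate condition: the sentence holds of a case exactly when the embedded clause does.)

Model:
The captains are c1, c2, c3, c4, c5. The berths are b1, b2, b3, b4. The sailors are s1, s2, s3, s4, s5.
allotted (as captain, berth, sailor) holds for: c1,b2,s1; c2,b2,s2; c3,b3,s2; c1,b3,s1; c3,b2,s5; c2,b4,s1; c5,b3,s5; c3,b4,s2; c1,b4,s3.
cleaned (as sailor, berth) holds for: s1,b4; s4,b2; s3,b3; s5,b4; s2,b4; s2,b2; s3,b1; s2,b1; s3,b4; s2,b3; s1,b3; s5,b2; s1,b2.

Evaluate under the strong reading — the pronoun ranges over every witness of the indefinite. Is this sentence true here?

False

"her" takes "a sailor" as antecedent and "it" takes "a berth"; both are donkey pronouns co-varying with the restrictor.
Strong reading: for every (c,b,s) with allotted(c,b,s), cleaned(s,b).
Restrictor triples: (c1,b2,s1)→cleaned(s1,b2) ✓  (c1,b3,s1)→cleaned(s1,b3) ✓  (c1,b4,s3)→cleaned(s3,b4) ✓  (c2,b2,s2)→cleaned(s2,b2) ✓  (c2,b4,s1)→cleaned(s1,b4) ✓  (c3,b2,s5)→cleaned(s5,b2) ✓  (c3,b3,s2)→cleaned(s2,b3) ✓  (c3,b4,s2)→cleaned(s2,b4) ✓  (c5,b3,s5)→cleaned(s5,b3) ✗
Counterexample: (c5,b3,s5) — cleaned(s5,b3) does not hold.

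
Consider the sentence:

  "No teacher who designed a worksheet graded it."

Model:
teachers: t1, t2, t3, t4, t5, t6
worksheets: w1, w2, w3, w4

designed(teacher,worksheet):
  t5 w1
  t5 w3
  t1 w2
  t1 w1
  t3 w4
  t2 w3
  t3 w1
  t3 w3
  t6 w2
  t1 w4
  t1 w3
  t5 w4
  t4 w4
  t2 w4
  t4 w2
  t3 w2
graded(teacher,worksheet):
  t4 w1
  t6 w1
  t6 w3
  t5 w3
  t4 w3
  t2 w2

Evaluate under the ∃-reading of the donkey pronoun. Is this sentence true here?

False

"it" takes "a worksheet" as antecedent — a donkey pronoun bound across the clause boundary.
Truth condition: for no (t,w) with designed(t,w) does graded(t,w) hold.
Restrictor pairs — does the scope hold? (t1,w1):fails  (t1,w2):fails  (t1,w3):fails  (t1,w4):fails  (t2,w3):fails  (t2,w4):fails  (t3,w1):fails  (t3,w2):fails  (t3,w3):fails  (t3,w4):fails  (t4,w2):fails  (t4,w4):fails  (t5,w1):fails  (t5,w3):holds  (t5,w4):fails  (t6,w2):fails
Scope holds for 1 pair(s), so the sentence is false.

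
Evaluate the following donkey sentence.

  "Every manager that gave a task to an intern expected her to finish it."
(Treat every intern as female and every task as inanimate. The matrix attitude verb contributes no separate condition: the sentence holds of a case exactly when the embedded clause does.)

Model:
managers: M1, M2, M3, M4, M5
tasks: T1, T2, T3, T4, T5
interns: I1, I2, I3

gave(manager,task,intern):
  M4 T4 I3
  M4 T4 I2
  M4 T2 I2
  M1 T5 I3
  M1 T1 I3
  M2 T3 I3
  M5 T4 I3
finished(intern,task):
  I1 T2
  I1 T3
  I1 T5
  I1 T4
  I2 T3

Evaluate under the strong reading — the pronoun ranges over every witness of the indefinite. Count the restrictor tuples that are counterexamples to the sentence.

7

"her" takes "an intern" as antecedent and "it" takes "a task"; both are donkey pronouns co-varying with the restrictor.
Strong reading: for every (m,t,i) with gave(m,t,i), finished(i,t).
Restrictor triples: (M1,T1,I3)→finished(I3,T1) ✗  (M1,T5,I3)→finished(I3,T5) ✗  (M2,T3,I3)→finished(I3,T3) ✗  (M4,T2,I2)→finished(I2,T2) ✗  (M4,T4,I2)→finished(I2,T4) ✗  (M4,T4,I3)→finished(I3,T4) ✗  (M5,T4,I3)→finished(I3,T4) ✗
Counterexamples (restrictor triples failing the scope): 7.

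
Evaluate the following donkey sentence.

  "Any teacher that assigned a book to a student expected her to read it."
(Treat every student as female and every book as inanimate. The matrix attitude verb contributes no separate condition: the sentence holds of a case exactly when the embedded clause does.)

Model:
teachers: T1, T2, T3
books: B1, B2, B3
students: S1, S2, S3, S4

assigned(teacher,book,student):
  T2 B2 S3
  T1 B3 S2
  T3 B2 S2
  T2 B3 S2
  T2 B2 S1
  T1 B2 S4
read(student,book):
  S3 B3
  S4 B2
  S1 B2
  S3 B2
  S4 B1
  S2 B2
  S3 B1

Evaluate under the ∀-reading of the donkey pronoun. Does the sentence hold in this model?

False

"her" takes "a student" as antecedent and "it" takes "a book"; both are donkey pronouns co-varying with the restrictor.
Strong reading: for every (t,b,s) with assigned(t,b,s), read(s,b).
Restrictor triples: (T1,B2,S4)→read(S4,B2) ✓  (T1,B3,S2)→read(S2,B3) ✗  (T2,B2,S1)→read(S1,B2) ✓  (T2,B2,S3)→read(S3,B2) ✓  (T2,B3,S2)→read(S2,B3) ✗  (T3,B2,S2)→read(S2,B2) ✓
Counterexample: (T1,B3,S2) — read(S2,B3) does not hold.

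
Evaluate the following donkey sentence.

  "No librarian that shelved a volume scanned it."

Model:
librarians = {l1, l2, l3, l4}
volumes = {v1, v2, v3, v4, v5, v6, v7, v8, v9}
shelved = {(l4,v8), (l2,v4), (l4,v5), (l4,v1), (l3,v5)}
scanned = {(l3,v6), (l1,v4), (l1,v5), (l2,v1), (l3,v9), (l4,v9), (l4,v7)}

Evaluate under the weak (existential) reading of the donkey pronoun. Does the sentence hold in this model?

True

"it" takes "a volume" as antecedent — a donkey pronoun bound across the clause boundary.
Truth condition: for no (l,v) with shelved(l,v) does scanned(l,v) hold.
Restrictor pairs — does the scope hold? (l2,v4):fails  (l3,v5):fails  (l4,v1):fails  (l4,v5):fails  (l4,v8):fails
Scope holds for no restrictor pair, so the sentence is true.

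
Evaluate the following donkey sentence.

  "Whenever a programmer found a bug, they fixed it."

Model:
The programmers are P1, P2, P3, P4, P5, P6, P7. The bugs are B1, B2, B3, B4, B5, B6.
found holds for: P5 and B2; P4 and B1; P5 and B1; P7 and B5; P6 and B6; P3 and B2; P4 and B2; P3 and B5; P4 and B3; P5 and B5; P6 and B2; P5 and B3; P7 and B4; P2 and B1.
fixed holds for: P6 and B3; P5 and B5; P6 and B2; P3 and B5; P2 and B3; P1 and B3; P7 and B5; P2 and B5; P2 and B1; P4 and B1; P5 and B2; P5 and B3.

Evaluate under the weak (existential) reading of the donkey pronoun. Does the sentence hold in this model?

"it" takes "a bug" as antecedent — a donkey pronoun bound across the clause boundary.
Weak reading: every programmer p with some found-bug has at least one found-bug b such that fixed(p,b).
Per programmer: P2:✓  P3:✓  P4:✓  P5:✓  P6:✓  P7:✓
Every programmer in the restrictor has a witness.

True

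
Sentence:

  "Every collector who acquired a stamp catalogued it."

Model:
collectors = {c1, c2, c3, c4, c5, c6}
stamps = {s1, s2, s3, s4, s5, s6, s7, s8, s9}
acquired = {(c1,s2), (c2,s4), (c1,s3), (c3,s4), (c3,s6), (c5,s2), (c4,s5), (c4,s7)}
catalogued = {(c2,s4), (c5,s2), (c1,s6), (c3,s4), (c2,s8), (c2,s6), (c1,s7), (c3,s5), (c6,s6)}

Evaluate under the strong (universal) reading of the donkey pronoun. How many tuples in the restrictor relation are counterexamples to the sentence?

5

"it" takes "a stamp" as antecedent — a donkey pronoun bound across the clause boundary.
Strong reading: for every (c,s) with acquired(c,s), catalogued(c,s).
Restrictor pairs: (c1,s2) ✗  (c1,s3) ✗  (c2,s4) ✓  (c3,s4) ✓  (c3,s6) ✗  (c4,s5) ✗  (c4,s7) ✗  (c5,s2) ✓
Counterexamples (restrictor pairs failing the scope): 5.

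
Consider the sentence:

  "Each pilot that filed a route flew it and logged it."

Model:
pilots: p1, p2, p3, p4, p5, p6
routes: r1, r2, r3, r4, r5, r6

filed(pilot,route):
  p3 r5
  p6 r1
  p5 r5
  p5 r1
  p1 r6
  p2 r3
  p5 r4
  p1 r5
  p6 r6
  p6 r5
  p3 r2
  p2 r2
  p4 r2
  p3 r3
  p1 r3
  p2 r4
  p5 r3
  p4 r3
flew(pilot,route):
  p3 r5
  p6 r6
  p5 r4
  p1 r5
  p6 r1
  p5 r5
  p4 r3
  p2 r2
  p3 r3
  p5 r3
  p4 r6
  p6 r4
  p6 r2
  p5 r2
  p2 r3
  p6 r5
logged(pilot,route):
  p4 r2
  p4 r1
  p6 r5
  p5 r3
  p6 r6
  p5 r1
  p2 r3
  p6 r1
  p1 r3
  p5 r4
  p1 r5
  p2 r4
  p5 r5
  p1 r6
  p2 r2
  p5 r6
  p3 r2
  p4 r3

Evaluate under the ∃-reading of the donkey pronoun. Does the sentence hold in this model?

False

"it" takes "a route" as antecedent — a donkey pronoun bound across the clause boundary.
Weak reading: every pilot p with some filed-route has at least one filed-route r such that flew(p,r) ∧ logged(p,r).
Per pilot: p1:✓  p2:✓  p3:✗  p4:✓  p5:✓  p6:✓
p3 has no witness among its filed-routes.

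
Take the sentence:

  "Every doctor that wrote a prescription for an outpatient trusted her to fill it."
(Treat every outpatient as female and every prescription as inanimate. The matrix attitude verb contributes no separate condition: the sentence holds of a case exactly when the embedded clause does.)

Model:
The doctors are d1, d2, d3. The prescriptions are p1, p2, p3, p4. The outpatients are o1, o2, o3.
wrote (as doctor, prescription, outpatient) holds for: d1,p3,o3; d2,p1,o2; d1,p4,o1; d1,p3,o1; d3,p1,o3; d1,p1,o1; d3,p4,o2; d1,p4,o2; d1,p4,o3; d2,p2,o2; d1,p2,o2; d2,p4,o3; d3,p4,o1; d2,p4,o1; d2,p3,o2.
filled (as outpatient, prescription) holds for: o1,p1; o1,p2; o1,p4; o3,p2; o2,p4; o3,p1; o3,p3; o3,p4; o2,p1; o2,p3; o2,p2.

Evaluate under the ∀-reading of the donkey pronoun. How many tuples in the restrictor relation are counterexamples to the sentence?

1

"her" takes "an outpatient" as antecedent and "it" takes "a prescription"; both are donkey pronouns co-varying with the restrictor.
Strong reading: for every (d,p,o) with wrote(d,p,o), filled(o,p).
Restrictor triples: (d1,p1,o1)→filled(o1,p1) ✓  (d1,p2,o2)→filled(o2,p2) ✓  (d1,p3,o1)→filled(o1,p3) ✗  (d1,p3,o3)→filled(o3,p3) ✓  (d1,p4,o1)→filled(o1,p4) ✓  (d1,p4,o2)→filled(o2,p4) ✓  (d1,p4,o3)→filled(o3,p4) ✓  (d2,p1,o2)→filled(o2,p1) ✓  (d2,p2,o2)→filled(o2,p2) ✓  (d2,p3,o2)→filled(o2,p3) ✓  (d2,p4,o1)→filled(o1,p4) ✓  (d2,p4,o3)→filled(o3,p4) ✓  (d3,p1,o3)→filled(o3,p1) ✓  (d3,p4,o1)→filled(o1,p4) ✓  (d3,p4,o2)→filled(o2,p4) ✓
Counterexamples (restrictor triples failing the scope): 1.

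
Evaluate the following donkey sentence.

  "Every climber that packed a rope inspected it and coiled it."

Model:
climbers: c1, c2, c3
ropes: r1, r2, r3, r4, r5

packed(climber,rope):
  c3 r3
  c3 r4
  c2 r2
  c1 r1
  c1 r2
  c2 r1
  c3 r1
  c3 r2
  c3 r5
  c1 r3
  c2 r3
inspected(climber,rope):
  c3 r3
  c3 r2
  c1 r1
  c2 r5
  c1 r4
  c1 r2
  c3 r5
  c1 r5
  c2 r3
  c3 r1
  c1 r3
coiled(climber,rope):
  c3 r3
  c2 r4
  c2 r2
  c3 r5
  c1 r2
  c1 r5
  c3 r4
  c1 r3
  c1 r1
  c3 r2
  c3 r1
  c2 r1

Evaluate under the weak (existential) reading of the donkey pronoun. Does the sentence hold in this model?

False

"it" takes "a rope" as antecedent — a donkey pronoun bound across the clause boundary.
Weak reading: every climber c with some packed-rope has at least one packed-rope r such that inspected(c,r) ∧ coiled(c,r).
Per climber: c1:✓  c2:✗  c3:✓
c2 has no witness among its packed-ropes.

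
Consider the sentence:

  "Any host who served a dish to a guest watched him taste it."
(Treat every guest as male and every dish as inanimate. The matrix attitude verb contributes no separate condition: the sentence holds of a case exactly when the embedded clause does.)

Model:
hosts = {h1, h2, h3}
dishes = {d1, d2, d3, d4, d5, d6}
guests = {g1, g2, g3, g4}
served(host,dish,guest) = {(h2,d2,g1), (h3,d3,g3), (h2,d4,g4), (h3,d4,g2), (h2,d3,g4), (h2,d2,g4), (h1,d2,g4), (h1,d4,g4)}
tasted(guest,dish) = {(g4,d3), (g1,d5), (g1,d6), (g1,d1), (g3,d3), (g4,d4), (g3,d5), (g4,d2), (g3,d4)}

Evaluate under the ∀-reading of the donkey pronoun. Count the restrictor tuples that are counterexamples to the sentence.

"him" takes "a guest" as antecedent and "it" takes "a dish"; both are donkey pronouns co-varying with the restrictor.
Strong reading: for every (h,d,g) with served(h,d,g), tasted(g,d).
Restrictor triples: (h1,d2,g4)→tasted(g4,d2) ✓  (h1,d4,g4)→tasted(g4,d4) ✓  (h2,d2,g1)→tasted(g1,d2) ✗  (h2,d2,g4)→tasted(g4,d2) ✓  (h2,d3,g4)→tasted(g4,d3) ✓  (h2,d4,g4)→tasted(g4,d4) ✓  (h3,d3,g3)→tasted(g3,d3) ✓  (h3,d4,g2)→tasted(g2,d4) ✗
Counterexamples (restrictor triples failing the scope): 2.

2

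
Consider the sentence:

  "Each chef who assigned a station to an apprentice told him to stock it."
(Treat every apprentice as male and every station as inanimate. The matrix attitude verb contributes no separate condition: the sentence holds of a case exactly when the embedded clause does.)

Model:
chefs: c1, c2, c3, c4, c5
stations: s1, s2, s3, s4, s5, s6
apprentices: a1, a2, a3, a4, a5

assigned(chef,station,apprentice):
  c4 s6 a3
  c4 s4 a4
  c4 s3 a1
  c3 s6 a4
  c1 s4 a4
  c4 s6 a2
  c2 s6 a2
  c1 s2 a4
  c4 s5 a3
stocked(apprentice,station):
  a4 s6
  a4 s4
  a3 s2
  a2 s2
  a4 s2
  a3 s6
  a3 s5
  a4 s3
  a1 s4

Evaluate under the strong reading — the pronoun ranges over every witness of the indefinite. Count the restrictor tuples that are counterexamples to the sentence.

3

"him" takes "an apprentice" as antecedent and "it" takes "a station"; both are donkey pronouns co-varying with the restrictor.
Strong reading: for every (c,s,a) with assigned(c,s,a), stocked(a,s).
Restrictor triples: (c1,s2,a4)→stocked(a4,s2) ✓  (c1,s4,a4)→stocked(a4,s4) ✓  (c2,s6,a2)→stocked(a2,s6) ✗  (c3,s6,a4)→stocked(a4,s6) ✓  (c4,s3,a1)→stocked(a1,s3) ✗  (c4,s4,a4)→stocked(a4,s4) ✓  (c4,s5,a3)→stocked(a3,s5) ✓  (c4,s6,a2)→stocked(a2,s6) ✗  (c4,s6,a3)→stocked(a3,s6) ✓
Counterexamples (restrictor triples failing the scope): 3.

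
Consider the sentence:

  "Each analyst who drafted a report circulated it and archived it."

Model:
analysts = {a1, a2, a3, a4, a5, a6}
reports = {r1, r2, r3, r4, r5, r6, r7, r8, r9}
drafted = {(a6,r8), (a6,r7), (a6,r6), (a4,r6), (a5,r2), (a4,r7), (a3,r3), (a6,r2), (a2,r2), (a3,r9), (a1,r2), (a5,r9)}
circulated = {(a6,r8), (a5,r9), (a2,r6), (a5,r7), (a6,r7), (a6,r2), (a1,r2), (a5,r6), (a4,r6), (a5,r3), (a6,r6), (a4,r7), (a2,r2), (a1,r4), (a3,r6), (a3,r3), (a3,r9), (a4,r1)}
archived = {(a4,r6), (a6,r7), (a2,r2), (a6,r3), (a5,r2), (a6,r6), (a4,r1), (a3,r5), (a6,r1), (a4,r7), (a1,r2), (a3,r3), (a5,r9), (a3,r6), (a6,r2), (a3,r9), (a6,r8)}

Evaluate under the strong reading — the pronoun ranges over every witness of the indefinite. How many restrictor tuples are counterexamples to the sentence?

"it" takes "a report" as antecedent — a donkey pronoun bound across the clause boundary.
Strong reading: for every (a,r) with drafted(a,r), circulated(a,r) ∧ archived(a,r).
Restrictor pairs: (a1,r2) ✓  (a2,r2) ✓  (a3,r3) ✓  (a3,r9) ✓  (a4,r6) ✓  (a4,r7) ✓  (a5,r2) ✗  (a5,r9) ✓  (a6,r2) ✓  (a6,r6) ✓  (a6,r7) ✓  (a6,r8) ✓
Counterexamples (restrictor pairs failing the scope): 1.

1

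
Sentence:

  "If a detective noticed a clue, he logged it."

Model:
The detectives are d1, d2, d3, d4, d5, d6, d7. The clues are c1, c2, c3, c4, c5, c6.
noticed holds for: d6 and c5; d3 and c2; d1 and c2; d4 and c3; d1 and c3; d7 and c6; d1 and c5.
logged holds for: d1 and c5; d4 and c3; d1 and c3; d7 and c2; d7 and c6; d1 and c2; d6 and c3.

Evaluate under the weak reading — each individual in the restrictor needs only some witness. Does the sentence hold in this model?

"it" takes "a clue" as antecedent — a donkey pronoun bound across the clause boundary.
Weak reading: every detective d with some noticed-clue has at least one noticed-clue c such that logged(d,c).
Per detective: d1:✓  d3:✗  d4:✓  d6:✗  d7:✓
d3 has no witness among its noticed-clues.

False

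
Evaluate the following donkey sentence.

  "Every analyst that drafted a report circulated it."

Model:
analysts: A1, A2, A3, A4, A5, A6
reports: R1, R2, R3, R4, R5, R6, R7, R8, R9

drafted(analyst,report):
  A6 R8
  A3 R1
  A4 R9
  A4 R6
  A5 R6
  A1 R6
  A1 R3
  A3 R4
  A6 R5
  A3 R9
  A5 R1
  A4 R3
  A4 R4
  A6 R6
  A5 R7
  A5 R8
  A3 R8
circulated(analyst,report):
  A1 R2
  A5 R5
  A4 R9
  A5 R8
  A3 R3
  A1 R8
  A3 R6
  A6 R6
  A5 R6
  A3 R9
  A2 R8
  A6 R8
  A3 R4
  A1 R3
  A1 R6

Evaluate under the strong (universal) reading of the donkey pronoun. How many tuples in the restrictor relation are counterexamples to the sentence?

8

"it" takes "a report" as antecedent — a donkey pronoun bound across the clause boundary.
Strong reading: for every (a,r) with drafted(a,r), circulated(a,r).
Restrictor pairs: (A1,R3) ✓  (A1,R6) ✓  (A3,R1) ✗  (A3,R4) ✓  (A3,R8) ✗  (A3,R9) ✓  (A4,R3) ✗  (A4,R4) ✗  (A4,R6) ✗  (A4,R9) ✓  (A5,R1) ✗  (A5,R6) ✓  (A5,R7) ✗  (A5,R8) ✓  (A6,R5) ✗  (A6,R6) ✓  (A6,R8) ✓
Counterexamples (restrictor pairs failing the scope): 8.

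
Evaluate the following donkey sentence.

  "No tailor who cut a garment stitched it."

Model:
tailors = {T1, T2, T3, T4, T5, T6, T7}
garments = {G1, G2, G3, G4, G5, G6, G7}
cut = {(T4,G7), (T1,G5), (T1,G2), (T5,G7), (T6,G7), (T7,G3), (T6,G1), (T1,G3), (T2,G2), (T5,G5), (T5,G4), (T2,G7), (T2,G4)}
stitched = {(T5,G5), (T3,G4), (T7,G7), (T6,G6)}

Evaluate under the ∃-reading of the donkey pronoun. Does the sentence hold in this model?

"it" takes "a garment" as antecedent — a donkey pronoun bound across the clause boundary.
Truth condition: for no (t,g) with cut(t,g) does stitched(t,g) hold.
Restrictor pairs — does the scope hold? (T1,G2):fails  (T1,G3):fails  (T1,G5):fails  (T2,G2):fails  (T2,G4):fails  (T2,G7):fails  (T4,G7):fails  (T5,G4):fails  (T5,G5):holds  (T5,G7):fails  (T6,G1):fails  (T6,G7):fails  (T7,G3):fails
Scope holds for 1 pair(s), so the sentence is false.

False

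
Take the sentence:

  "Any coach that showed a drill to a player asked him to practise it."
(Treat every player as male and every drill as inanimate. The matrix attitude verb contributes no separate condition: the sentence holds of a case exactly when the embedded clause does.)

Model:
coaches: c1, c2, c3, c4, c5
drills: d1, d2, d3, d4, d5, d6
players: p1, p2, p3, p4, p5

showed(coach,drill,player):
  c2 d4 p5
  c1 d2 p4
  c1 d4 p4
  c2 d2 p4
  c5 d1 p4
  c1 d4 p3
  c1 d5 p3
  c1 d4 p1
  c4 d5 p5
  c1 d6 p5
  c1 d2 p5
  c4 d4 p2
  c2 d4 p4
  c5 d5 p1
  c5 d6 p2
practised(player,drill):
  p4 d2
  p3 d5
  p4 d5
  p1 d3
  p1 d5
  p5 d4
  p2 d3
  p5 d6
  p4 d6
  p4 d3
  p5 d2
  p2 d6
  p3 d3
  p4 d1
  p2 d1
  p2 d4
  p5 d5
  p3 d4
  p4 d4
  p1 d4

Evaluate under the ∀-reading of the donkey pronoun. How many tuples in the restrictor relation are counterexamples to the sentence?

0

"him" takes "a player" as antecedent and "it" takes "a drill"; both are donkey pronouns co-varying with the restrictor.
Strong reading: for every (c,d,p) with showed(c,d,p), practised(p,d).
Restrictor triples: (c1,d2,p4)→practised(p4,d2) ✓  (c1,d2,p5)→practised(p5,d2) ✓  (c1,d4,p1)→practised(p1,d4) ✓  (c1,d4,p3)→practised(p3,d4) ✓  (c1,d4,p4)→practised(p4,d4) ✓  (c1,d5,p3)→practised(p3,d5) ✓  (c1,d6,p5)→practised(p5,d6) ✓  (c2,d2,p4)→practised(p4,d2) ✓  (c2,d4,p4)→practised(p4,d4) ✓  (c2,d4,p5)→practised(p5,d4) ✓  (c4,d4,p2)→practised(p2,d4) ✓  (c4,d5,p5)→practised(p5,d5) ✓  (c5,d1,p4)→practised(p4,d1) ✓  (c5,d5,p1)→practised(p1,d5) ✓  (c5,d6,p2)→practised(p2,d6) ✓
Counterexamples (restrictor triples failing the scope): 0.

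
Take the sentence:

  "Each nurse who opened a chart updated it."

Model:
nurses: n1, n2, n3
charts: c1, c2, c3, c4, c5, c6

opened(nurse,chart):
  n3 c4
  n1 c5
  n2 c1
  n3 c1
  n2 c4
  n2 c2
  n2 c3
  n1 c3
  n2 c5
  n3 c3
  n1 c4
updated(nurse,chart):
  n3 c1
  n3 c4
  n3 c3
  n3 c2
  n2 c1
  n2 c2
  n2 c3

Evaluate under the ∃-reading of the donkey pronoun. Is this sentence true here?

False

"it" takes "a chart" as antecedent — a donkey pronoun bound across the clause boundary.
Weak reading: every nurse n with some opened-chart has at least one opened-chart c such that updated(n,c).
Per nurse: n1:✗  n2:✓  n3:✓
n1 has no witness among its opened-charts.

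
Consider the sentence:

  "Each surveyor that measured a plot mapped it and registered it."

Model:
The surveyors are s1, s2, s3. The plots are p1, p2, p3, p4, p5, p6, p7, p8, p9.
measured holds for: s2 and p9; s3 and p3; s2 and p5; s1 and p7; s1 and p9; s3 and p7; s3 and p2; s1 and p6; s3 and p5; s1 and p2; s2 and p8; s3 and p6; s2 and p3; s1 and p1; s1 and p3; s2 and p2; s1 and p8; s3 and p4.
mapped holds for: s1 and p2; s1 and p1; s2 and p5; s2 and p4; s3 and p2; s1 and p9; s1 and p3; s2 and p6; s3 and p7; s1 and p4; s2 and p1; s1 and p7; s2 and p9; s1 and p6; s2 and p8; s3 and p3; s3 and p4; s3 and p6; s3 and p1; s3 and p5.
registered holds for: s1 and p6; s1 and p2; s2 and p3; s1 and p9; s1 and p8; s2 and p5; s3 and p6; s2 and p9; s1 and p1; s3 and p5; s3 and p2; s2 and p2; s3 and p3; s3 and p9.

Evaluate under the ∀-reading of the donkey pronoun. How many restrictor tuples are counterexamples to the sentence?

8

"it" takes "a plot" as antecedent — a donkey pronoun bound across the clause boundary.
Strong reading: for every (s,p) with measured(s,p), mapped(s,p) ∧ registered(s,p).
Restrictor pairs: (s1,p1) ✓  (s1,p2) ✓  (s1,p3) ✗  (s1,p6) ✓  (s1,p7) ✗  (s1,p8) ✗  (s1,p9) ✓  (s2,p2) ✗  (s2,p3) ✗  (s2,p5) ✓  (s2,p8) ✗  (s2,p9) ✓  (s3,p2) ✓  (s3,p3) ✓  (s3,p4) ✗  (s3,p5) ✓  (s3,p6) ✓  (s3,p7) ✗
Counterexamples (restrictor pairs failing the scope): 8.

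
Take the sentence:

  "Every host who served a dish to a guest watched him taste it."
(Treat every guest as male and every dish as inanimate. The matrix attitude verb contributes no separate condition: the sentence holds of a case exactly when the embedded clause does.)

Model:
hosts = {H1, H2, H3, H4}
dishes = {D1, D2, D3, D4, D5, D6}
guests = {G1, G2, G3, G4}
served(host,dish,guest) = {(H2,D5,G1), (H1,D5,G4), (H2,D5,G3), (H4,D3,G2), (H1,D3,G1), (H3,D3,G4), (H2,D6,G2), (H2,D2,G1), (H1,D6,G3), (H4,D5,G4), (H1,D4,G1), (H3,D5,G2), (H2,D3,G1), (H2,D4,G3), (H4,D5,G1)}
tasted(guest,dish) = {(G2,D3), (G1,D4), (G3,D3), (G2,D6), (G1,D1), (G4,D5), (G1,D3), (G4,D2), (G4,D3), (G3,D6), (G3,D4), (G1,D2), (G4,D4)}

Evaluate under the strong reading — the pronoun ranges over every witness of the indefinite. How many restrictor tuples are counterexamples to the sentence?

"him" takes "a guest" as antecedent and "it" takes "a dish"; both are donkey pronouns co-varying with the restrictor.
Strong reading: for every (h,d,g) with served(h,d,g), tasted(g,d).
Restrictor triples: (H1,D3,G1)→tasted(G1,D3) ✓  (H1,D4,G1)→tasted(G1,D4) ✓  (H1,D5,G4)→tasted(G4,D5) ✓  (H1,D6,G3)→tasted(G3,D6) ✓  (H2,D2,G1)→tasted(G1,D2) ✓  (H2,D3,G1)→tasted(G1,D3) ✓  (H2,D4,G3)→tasted(G3,D4) ✓  (H2,D5,G1)→tasted(G1,D5) ✗  (H2,D5,G3)→tasted(G3,D5) ✗  (H2,D6,G2)→tasted(G2,D6) ✓  (H3,D3,G4)→tasted(G4,D3) ✓  (H3,D5,G2)→tasted(G2,D5) ✗  (H4,D3,G2)→tasted(G2,D3) ✓  (H4,D5,G1)→tasted(G1,D5) ✗  (H4,D5,G4)→tasted(G4,D5) ✓
Counterexamples (restrictor triples failing the scope): 4.

4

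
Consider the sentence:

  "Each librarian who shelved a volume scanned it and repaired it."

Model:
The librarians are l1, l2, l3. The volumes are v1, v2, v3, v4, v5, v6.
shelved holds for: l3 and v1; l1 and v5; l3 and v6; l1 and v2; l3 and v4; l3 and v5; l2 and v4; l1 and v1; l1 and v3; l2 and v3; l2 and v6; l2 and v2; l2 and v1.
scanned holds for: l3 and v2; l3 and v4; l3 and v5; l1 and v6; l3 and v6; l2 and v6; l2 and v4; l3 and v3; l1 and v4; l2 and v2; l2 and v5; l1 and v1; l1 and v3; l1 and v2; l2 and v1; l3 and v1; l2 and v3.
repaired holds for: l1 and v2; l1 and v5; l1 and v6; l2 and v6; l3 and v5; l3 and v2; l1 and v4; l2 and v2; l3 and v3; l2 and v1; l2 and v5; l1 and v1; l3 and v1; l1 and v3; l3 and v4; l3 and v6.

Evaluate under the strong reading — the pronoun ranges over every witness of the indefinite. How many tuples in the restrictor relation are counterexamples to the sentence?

3

"it" takes "a volume" as antecedent — a donkey pronoun bound across the clause boundary.
Strong reading: for every (l,v) with shelved(l,v), scanned(l,v) ∧ repaired(l,v).
Restrictor pairs: (l1,v1) ✓  (l1,v2) ✓  (l1,v3) ✓  (l1,v5) ✗  (l2,v1) ✓  (l2,v2) ✓  (l2,v3) ✗  (l2,v4) ✗  (l2,v6) ✓  (l3,v1) ✓  (l3,v4) ✓  (l3,v5) ✓  (l3,v6) ✓
Counterexamples (restrictor pairs failing the scope): 3.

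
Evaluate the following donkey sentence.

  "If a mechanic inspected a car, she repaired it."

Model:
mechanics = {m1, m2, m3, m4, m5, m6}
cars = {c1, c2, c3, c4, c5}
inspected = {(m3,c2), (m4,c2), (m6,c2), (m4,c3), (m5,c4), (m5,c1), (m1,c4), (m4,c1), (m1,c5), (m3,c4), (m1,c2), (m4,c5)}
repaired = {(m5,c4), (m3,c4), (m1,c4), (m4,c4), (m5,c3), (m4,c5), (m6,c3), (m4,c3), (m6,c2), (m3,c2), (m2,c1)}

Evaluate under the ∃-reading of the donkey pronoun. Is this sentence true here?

"it" takes "a car" as antecedent — a donkey pronoun bound across the clause boundary.
Weak reading: every mechanic m with some inspected-car has at least one inspected-car c such that repaired(m,c).
Per mechanic: m1:✓  m3:✓  m4:✓  m5:✓  m6:✓
Every mechanic in the restrictor has a witness.

True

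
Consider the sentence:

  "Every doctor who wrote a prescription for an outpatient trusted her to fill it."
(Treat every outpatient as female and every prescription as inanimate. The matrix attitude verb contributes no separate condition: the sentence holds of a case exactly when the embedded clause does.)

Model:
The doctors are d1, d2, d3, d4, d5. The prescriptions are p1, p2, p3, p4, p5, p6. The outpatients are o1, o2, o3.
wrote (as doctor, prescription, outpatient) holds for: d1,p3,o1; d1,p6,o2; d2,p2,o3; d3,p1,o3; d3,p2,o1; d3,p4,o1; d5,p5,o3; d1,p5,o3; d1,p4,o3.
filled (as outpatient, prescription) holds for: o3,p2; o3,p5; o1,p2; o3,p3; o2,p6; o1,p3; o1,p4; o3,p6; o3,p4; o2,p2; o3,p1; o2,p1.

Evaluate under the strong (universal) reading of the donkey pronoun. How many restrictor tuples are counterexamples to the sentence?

0

"her" takes "an outpatient" as antecedent and "it" takes "a prescription"; both are donkey pronouns co-varying with the restrictor.
Strong reading: for every (d,p,o) with wrote(d,p,o), filled(o,p).
Restrictor triples: (d1,p3,o1)→filled(o1,p3) ✓  (d1,p4,o3)→filled(o3,p4) ✓  (d1,p5,o3)→filled(o3,p5) ✓  (d1,p6,o2)→filled(o2,p6) ✓  (d2,p2,o3)→filled(o3,p2) ✓  (d3,p1,o3)→filled(o3,p1) ✓  (d3,p2,o1)→filled(o1,p2) ✓  (d3,p4,o1)→filled(o1,p4) ✓  (d5,p5,o3)→filled(o3,p5) ✓
Counterexamples (restrictor triples failing the scope): 0.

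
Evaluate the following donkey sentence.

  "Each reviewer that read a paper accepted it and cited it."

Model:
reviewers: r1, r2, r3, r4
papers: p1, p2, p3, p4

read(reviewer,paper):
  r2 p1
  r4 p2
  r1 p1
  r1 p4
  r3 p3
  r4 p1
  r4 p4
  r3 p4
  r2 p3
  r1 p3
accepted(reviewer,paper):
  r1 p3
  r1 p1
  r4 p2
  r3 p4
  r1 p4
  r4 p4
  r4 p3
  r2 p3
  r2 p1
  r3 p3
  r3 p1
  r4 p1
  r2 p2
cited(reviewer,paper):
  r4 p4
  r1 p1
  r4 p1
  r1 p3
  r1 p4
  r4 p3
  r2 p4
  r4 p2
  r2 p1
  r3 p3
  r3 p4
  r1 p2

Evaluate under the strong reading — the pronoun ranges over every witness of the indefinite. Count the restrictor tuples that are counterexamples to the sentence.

1

"it" takes "a paper" as antecedent — a donkey pronoun bound across the clause boundary.
Strong reading: for every (r,p) with read(r,p), accepted(r,p) ∧ cited(r,p).
Restrictor pairs: (r1,p1) ✓  (r1,p3) ✓  (r1,p4) ✓  (r2,p1) ✓  (r2,p3) ✗  (r3,p3) ✓  (r3,p4) ✓  (r4,p1) ✓  (r4,p2) ✓  (r4,p4) ✓
Counterexamples (restrictor pairs failing the scope): 1.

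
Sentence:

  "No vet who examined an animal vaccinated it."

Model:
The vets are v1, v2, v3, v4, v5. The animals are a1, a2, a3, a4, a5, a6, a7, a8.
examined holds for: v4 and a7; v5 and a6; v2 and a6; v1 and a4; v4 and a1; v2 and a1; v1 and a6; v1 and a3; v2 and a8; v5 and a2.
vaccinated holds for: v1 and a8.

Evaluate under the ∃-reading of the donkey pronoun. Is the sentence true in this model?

True

"it" takes "an animal" as antecedent — a donkey pronoun bound across the clause boundary.
Truth condition: for no (v,a) with examined(v,a) does vaccinated(v,a) hold.
Restrictor pairs — does the scope hold? (v1,a3):fails  (v1,a4):fails  (v1,a6):fails  (v2,a1):fails  (v2,a6):fails  (v2,a8):fails  (v4,a1):fails  (v4,a7):fails  (v5,a2):fails  (v5,a6):fails
Scope holds for no restrictor pair, so the sentence is true.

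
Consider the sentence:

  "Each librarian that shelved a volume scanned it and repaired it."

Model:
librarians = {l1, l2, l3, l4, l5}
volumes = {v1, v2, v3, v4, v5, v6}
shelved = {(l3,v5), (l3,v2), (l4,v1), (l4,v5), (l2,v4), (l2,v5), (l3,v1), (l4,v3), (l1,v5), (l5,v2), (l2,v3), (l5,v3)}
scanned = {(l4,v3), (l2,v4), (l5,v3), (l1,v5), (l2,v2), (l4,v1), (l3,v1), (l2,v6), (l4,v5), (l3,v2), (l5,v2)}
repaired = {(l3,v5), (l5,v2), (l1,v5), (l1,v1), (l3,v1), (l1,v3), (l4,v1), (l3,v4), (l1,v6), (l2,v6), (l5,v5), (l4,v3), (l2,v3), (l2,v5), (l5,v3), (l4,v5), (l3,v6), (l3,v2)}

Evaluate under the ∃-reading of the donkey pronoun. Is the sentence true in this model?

False

"it" takes "a volume" as antecedent — a donkey pronoun bound across the clause boundary.
Weak reading: every librarian l with some shelved-volume has at least one shelved-volume v such that scanned(l,v) ∧ repaired(l,v).
Per librarian: l1:✓  l2:✗  l3:✓  l4:✓  l5:✓
l2 has no witness among its shelved-volumes.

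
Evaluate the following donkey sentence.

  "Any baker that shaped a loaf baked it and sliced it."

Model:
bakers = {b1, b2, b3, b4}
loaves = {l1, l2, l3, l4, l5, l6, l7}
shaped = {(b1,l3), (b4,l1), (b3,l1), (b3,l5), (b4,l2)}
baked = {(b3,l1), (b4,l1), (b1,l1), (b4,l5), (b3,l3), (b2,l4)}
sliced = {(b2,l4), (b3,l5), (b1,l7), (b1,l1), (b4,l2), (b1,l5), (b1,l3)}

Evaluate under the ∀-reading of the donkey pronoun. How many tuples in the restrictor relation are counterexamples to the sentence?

"it" takes "a loaf" as antecedent — a donkey pronoun bound across the clause boundary.
Strong reading: for every (b,l) with shaped(b,l), baked(b,l) ∧ sliced(b,l).
Restrictor pairs: (b1,l3) ✗  (b3,l1) ✗  (b3,l5) ✗  (b4,l1) ✗  (b4,l2) ✗
Counterexamples (restrictor pairs failing the scope): 5.

5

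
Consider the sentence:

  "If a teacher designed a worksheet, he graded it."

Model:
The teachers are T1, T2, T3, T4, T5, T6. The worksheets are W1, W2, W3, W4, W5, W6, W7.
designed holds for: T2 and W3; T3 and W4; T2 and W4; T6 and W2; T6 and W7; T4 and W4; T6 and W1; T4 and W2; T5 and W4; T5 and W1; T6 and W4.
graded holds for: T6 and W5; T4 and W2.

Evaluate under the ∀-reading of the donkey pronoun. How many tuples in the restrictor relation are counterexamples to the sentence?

10

"it" takes "a worksheet" as antecedent — a donkey pronoun bound across the clause boundary.
Strong reading: for every (t,w) with designed(t,w), graded(t,w).
Restrictor pairs: (T2,W3) ✗  (T2,W4) ✗  (T3,W4) ✗  (T4,W2) ✓  (T4,W4) ✗  (T5,W1) ✗  (T5,W4) ✗  (T6,W1) ✗  (T6,W2) ✗  (T6,W4) ✗  (T6,W7) ✗
Counterexamples (restrictor pairs failing the scope): 10.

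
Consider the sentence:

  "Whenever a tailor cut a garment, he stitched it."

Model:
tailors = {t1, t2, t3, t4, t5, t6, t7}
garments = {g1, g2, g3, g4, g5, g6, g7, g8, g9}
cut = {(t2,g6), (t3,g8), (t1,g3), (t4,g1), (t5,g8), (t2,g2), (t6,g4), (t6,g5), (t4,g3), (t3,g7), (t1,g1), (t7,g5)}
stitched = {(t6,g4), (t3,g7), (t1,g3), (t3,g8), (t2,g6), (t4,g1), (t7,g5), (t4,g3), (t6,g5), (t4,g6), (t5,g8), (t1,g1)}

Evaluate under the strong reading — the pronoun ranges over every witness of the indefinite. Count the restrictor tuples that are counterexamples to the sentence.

1

"it" takes "a garment" as antecedent — a donkey pronoun bound across the clause boundary.
Strong reading: for every (t,g) with cut(t,g), stitched(t,g).
Restrictor pairs: (t1,g1) ✓  (t1,g3) ✓  (t2,g2) ✗  (t2,g6) ✓  (t3,g7) ✓  (t3,g8) ✓  (t4,g1) ✓  (t4,g3) ✓  (t5,g8) ✓  (t6,g4) ✓  (t6,g5) ✓  (t7,g5) ✓
Counterexamples (restrictor pairs failing the scope): 1.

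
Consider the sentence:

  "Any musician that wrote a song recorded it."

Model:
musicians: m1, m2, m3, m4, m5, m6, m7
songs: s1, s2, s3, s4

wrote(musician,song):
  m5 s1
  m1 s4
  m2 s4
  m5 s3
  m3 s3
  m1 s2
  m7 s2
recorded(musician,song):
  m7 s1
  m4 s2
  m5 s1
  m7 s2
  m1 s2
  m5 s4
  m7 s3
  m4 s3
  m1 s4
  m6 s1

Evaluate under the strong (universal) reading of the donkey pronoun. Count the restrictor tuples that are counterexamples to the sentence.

3

"it" takes "a song" as antecedent — a donkey pronoun bound across the clause boundary.
Strong reading: for every (m,s) with wrote(m,s), recorded(m,s).
Restrictor pairs: (m1,s2) ✓  (m1,s4) ✓  (m2,s4) ✗  (m3,s3) ✗  (m5,s1) ✓  (m5,s3) ✗  (m7,s2) ✓
Counterexamples (restrictor pairs failing the scope): 3.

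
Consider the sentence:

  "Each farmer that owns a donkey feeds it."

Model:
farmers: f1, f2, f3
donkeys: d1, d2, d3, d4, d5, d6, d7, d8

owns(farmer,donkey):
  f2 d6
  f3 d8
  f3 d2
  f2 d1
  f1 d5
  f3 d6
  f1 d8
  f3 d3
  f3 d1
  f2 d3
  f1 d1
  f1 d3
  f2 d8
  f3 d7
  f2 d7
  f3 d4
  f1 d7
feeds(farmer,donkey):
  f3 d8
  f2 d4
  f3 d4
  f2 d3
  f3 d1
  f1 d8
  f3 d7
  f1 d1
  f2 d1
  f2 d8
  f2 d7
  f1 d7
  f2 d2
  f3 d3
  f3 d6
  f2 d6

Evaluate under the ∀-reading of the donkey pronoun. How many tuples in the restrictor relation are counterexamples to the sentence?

"it" takes "a donkey" as antecedent — a donkey pronoun bound across the clause boundary.
Strong reading: for every (f,d) with owns(f,d), feeds(f,d).
Restrictor pairs: (f1,d1) ✓  (f1,d3) ✗  (f1,d5) ✗  (f1,d7) ✓  (f1,d8) ✓  (f2,d1) ✓  (f2,d3) ✓  (f2,d6) ✓  (f2,d7) ✓  (f2,d8) ✓  (f3,d1) ✓  (f3,d2) ✗  (f3,d3) ✓  (f3,d4) ✓  (f3,d6) ✓  (f3,d7) ✓  (f3,d8) ✓
Counterexamples (restrictor pairs failing the scope): 3.

3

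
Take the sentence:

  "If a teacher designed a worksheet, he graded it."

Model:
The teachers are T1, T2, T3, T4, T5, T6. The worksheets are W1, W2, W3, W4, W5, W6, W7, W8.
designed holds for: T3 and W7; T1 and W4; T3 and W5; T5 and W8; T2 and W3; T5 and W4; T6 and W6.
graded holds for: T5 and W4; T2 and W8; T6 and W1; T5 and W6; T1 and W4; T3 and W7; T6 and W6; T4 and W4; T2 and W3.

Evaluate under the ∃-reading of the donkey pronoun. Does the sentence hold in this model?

"it" takes "a worksheet" as antecedent — a donkey pronoun bound across the clause boundary.
Weak reading: every teacher t with some designed-worksheet has at least one designed-worksheet w such that graded(t,w).
Per teacher: T1:✓  T2:✓  T3:✓  T5:✓  T6:✓
Every teacher in the restrictor has a witness.

True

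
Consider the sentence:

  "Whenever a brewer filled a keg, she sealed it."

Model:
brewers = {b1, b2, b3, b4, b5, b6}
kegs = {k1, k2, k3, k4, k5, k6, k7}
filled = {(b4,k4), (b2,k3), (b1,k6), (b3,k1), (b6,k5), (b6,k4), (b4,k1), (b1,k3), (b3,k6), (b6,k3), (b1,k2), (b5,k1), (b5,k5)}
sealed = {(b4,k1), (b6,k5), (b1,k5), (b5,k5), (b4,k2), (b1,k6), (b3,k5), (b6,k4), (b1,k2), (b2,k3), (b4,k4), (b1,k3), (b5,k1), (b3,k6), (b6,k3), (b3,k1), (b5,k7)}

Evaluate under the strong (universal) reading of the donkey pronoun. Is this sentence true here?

"it" takes "a keg" as antecedent — a donkey pronoun bound across the clause boundary.
Strong reading: for every (b,k) with filled(b,k), sealed(b,k).
Restrictor pairs: (b1,k2) ✓  (b1,k3) ✓  (b1,k6) ✓  (b2,k3) ✓  (b3,k1) ✓  (b3,k6) ✓  (b4,k1) ✓  (b4,k4) ✓  (b5,k1) ✓  (b5,k5) ✓  (b6,k3) ✓  (b6,k4) ✓  (b6,k5) ✓
Every restrictor pair satisfies the scope.

True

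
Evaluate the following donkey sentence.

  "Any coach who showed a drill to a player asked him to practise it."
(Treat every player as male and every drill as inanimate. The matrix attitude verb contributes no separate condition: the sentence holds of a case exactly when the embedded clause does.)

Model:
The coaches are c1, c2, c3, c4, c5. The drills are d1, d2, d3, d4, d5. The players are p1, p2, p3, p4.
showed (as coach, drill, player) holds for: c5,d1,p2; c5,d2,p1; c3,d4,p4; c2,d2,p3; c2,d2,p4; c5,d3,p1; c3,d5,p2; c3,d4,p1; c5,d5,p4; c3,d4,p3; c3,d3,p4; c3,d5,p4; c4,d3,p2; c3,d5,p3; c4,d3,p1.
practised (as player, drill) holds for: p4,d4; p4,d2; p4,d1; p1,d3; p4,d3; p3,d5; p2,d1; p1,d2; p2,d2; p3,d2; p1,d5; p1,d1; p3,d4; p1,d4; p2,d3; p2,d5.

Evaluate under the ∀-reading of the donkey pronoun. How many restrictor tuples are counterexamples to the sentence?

"him" takes "a player" as antecedent and "it" takes "a drill"; both are donkey pronouns co-varying with the restrictor.
Strong reading: for every (c,d,p) with showed(c,d,p), practised(p,d).
Restrictor triples: (c2,d2,p3)→practised(p3,d2) ✓  (c2,d2,p4)→practised(p4,d2) ✓  (c3,d3,p4)→practised(p4,d3) ✓  (c3,d4,p1)→practised(p1,d4) ✓  (c3,d4,p3)→practised(p3,d4) ✓  (c3,d4,p4)→practised(p4,d4) ✓  (c3,d5,p2)→practised(p2,d5) ✓  (c3,d5,p3)→practised(p3,d5) ✓  (c3,d5,p4)→practised(p4,d5) ✗  (c4,d3,p1)→practised(p1,d3) ✓  (c4,d3,p2)→practised(p2,d3) ✓  (c5,d1,p2)→practised(p2,d1) ✓  (c5,d2,p1)→practised(p1,d2) ✓  (c5,d3,p1)→practised(p1,d3) ✓  (c5,d5,p4)→practised(p4,d5) ✗
Counterexamples (restrictor triples failing the scope): 2.

2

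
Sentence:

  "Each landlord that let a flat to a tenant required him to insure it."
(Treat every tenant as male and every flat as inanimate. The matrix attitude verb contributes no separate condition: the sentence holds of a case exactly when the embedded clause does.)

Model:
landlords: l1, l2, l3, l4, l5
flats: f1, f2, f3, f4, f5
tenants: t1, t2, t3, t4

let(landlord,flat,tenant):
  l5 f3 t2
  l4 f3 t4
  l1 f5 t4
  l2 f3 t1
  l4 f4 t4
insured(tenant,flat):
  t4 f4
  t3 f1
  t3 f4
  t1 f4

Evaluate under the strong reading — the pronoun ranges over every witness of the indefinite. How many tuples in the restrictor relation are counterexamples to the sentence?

4

"him" takes "a tenant" as antecedent and "it" takes "a flat"; both are donkey pronouns co-varying with the restrictor.
Strong reading: for every (l,f,t) with let(l,f,t), insured(t,f).
Restrictor triples: (l1,f5,t4)→insured(t4,f5) ✗  (l2,f3,t1)→insured(t1,f3) ✗  (l4,f3,t4)→insured(t4,f3) ✗  (l4,f4,t4)→insured(t4,f4) ✓  (l5,f3,t2)→insured(t2,f3) ✗
Counterexamples (restrictor triples failing the scope): 4.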